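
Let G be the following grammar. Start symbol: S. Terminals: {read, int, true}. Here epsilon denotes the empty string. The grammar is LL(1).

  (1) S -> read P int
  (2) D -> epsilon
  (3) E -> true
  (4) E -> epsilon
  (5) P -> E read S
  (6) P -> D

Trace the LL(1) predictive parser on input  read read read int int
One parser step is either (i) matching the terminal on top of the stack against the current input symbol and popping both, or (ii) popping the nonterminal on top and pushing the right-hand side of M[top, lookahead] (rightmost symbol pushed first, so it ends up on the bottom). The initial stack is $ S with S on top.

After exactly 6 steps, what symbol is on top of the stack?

     Stack           Input                     Action
  1  $ S             read read read int int $  expand S -> read P int
  2  $ int P read    read read read int int $  match read
  3  $ int P         read read int int $       expand P -> E read S
  4  $ int S read E  read read int int $       expand E -> epsilon
  5  $ int S read    read read int int $       match read
  6  $ int S         read int int $            expand S -> read P int
Stack after step 6: $ int int P read (top = read).

read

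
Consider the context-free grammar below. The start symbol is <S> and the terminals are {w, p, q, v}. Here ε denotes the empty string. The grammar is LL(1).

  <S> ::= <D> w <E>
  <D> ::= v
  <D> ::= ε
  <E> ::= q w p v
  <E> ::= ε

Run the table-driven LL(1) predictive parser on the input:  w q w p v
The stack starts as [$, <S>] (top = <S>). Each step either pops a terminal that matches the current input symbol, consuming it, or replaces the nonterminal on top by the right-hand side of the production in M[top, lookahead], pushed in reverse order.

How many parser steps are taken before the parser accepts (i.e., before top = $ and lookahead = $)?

8

     Stack        Input        Action
  1  $ <S>        w q w p v $  expand <S> ::= <D> w <E>
  2  $ <E> w <D>  w q w p v $  expand <D> ::= ε
  3  $ <E> w      w q w p v $  match w
  4  $ <E>        q w p v $    expand <E> ::= q w p v
  5  $ v p w q    q w p v $    match q
  6  $ v p w      w p v $      match w
  7  $ v p        p v $        match p
  8  $ v          v $          match v
Accept reached after 8 steps.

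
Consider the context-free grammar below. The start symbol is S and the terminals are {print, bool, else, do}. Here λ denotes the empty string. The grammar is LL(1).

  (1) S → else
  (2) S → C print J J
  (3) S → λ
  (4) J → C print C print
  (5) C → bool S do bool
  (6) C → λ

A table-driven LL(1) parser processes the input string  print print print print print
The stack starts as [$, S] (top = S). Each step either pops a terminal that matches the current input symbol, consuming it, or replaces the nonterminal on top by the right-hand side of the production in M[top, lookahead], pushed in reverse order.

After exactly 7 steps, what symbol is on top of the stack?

step 1: stack=$ S  input=print print print print print $  — expand S → C print J J
step 2: stack=$ J J print C  input=print print print print print $  — expand C → λ
step 3: stack=$ J J print  input=print print print print print $  — match print
step 4: stack=$ J J  input=print print print print $  — expand J → C print C print
step 5: stack=$ J print C print C  input=print print print print $  — expand C → λ
step 6: stack=$ J print C print  input=print print print print $  — match print
step 7: stack=$ J print C  input=print print print $  — expand C → λ
Stack after step 7: $ J print (top = print).

print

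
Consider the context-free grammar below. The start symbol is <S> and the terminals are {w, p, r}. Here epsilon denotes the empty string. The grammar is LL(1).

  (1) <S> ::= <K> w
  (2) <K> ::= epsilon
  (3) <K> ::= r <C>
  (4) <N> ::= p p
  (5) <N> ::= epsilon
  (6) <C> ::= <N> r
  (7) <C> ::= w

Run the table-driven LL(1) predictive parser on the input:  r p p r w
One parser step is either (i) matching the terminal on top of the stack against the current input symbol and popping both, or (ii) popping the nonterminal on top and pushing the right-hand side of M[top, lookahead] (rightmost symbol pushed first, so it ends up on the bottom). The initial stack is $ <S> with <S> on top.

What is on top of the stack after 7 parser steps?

r

     Stack      Input        Action
  1  $ <S>      r p p r w $  expand <S> ::= <K> w
  2  $ w <K>    r p p r w $  expand <K> ::= r <C>
  3  $ w <C> r  r p p r w $  match r
  4  $ w <C>    p p r w $    expand <C> ::= <N> r
  5  $ w r <N>  p p r w $    expand <N> ::= p p
  6  $ w r p p  p p r w $    match p
  7  $ w r p    p r w $      match p
Stack after step 7: $ w r (top = r).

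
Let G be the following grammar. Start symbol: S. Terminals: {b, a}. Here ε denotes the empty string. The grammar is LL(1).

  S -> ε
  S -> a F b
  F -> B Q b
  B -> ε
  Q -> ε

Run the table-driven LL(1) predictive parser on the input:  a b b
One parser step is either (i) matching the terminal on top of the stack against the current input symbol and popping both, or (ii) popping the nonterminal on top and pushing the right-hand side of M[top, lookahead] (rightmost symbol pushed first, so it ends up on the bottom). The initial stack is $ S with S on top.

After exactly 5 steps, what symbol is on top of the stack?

b

     Stack      Input    Action
  1  $ S        a b b $  expand S -> a F b
  2  $ b F a    a b b $  match a
  3  $ b F      b b $    expand F -> B Q b
  4  $ b b Q B  b b $    expand B -> ε
  5  $ b b Q    b b $    expand Q -> ε
Stack after step 5: $ b b (top = b).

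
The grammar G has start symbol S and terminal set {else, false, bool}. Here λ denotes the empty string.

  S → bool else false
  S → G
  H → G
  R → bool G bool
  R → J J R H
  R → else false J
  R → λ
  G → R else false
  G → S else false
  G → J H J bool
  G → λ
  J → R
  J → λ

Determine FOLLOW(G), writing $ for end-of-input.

FIRST(S): from S→bool else false we get {bool}; from S→G we get {λ, bool, else}. So FIRST(S) = {λ, bool, else}.
FIRST(H): from H→G we get {λ, bool, else}. So FIRST(H) = {λ, bool, else}.
FIRST(R): from R→bool G bool we get {bool}; from R→J J R H we get {λ, bool, else}; from R→else false J we get {else}; from R→λ we get {λ}. So FIRST(R) = {λ, bool, else}.
FIRST(J): from J→R we get {λ, bool, else}; from J→λ we get {λ}. So FIRST(J) = {λ, bool, else}.
FIRST(G): from G→R else false we get {bool, else}; from G→S else false we get {bool, else}; from G→J H J bool we get {bool, else}; from G→λ we get {λ}. So FIRST(G) = {λ, bool, else}.
FOLLOW(S) includes $ since S is the start symbol.
FOLLOW(S): in G→S else false, S is followed by else false with FIRST {else}. Thus FOLLOW(S) = {$, else}.
FOLLOW(H): in R→J J R H, the suffix after H is empty, so FOLLOW(H) ⊇ FOLLOW(R) = {bool, else}; in G→J H J bool, H is followed by J bool with FIRST {bool, else}. Thus FOLLOW(H) = {bool, else}.
FOLLOW(G): in S→G, the suffix after G is empty, so FOLLOW(G) ⊇ FOLLOW(S) = {$, else}; in H→G, the suffix after G is empty, so FOLLOW(G) ⊇ FOLLOW(H) = {bool, else}; in R→bool G bool, G is followed by bool with FIRST {bool}. Thus FOLLOW(G) = {$, bool, else}.
FOLLOW(R): in R→J J R H, R is followed by H with FIRST {λ, bool, else}; in R→J J R H, the suffix after R is nullable (adds nothing new); in G→R else false, R is followed by else false with FIRST {else}; in J→R, the suffix after R is empty, so FOLLOW(R) ⊇ FOLLOW(J) = {bool, else}. Thus FOLLOW(R) = {bool, else}.
FOLLOW(J): in R→J J R H (occurrence 1), J is followed by J R H with FIRST {λ, bool, else}; in R→J J R H (occurrence 1), the suffix after J is nullable, so FOLLOW(J) ⊇ FOLLOW(R) = {bool, else}; in R→J J R H (occurrence 2), J is followed by R H with FIRST {λ, bool, else}; in R→J J R H (occurrence 2), the suffix after J is nullable, so FOLLOW(J) ⊇ FOLLOW(R) = {bool, else}; in R→else false J, the suffix after J is empty, so FOLLOW(J) ⊇ FOLLOW(R) = {bool, else}; in G→J H J bool (occurrence 1), J is followed by H J bool with FIRST {bool, else}; in G→J H J bool (occurrence 2), J is followed by bool with FIRST {bool}. Thus FOLLOW(J) = {bool, else}.

{$, bool, else}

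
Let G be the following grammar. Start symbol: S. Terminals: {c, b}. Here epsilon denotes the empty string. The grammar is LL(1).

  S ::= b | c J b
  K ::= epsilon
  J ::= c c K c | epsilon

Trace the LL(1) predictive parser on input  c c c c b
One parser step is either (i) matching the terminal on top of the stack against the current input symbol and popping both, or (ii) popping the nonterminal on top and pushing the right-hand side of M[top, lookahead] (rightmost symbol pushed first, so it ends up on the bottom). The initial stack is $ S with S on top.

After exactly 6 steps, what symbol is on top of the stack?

     Stack        Input        Action
  1  $ S          c c c c b $  expand S ::= c J b
  2  $ b J c      c c c c b $  match c
  3  $ b J        c c c b $    expand J ::= c c K c
  4  $ b c K c c  c c c b $    match c
  5  $ b c K c    c c b $      match c
  6  $ b c K      c b $        expand K ::= epsilon
Stack after step 6: $ b c (top = c).

c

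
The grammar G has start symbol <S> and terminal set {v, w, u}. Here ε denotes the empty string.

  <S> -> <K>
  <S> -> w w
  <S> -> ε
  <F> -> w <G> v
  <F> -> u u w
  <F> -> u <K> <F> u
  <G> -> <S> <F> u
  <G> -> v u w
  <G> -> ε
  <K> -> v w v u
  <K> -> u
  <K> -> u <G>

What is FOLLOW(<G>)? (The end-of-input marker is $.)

FIRST(<F>): from <F>->w <G> v we get {w}; from <F>->u u w we get {u}; from <F>->u <K> <F> u we get {u}. So FIRST(<F>) = {u, w}.
FIRST(<K>): from <K>->v w v u we get {v}; from <K>->u we get {u}; from <K>->u <G> we get {u}. So FIRST(<K>) = {u, v}.
FIRST(<S>): from <S>-><K> we get {u, v}; from <S>->w w we get {w}; from <S>->ε we get {ε}. So FIRST(<S>) = {ε, u, v, w}.
FIRST(<G>): from <G>-><S> <F> u we get {u, v, w}; from <G>->v u w we get {v}; from <G>->ε we get {ε}. So FIRST(<G>) = {ε, u, v, w}.
FOLLOW(<S>) includes $ since <S> is the start symbol.
FOLLOW(<S>): in <G>-><S> <F> u, <S> is followed by <F> u with FIRST {u, w}. Thus FOLLOW(<S>) = {$, u, w}.
FOLLOW(<F>): in <F>->u <K> <F> u, <F> is followed by u with FIRST {u}; in <G>-><S> <F> u, <F> is followed by u with FIRST {u}. Thus FOLLOW(<F>) = {u}.
FOLLOW(<K>): in <S>-><K>, the suffix after <K> is empty, so FOLLOW(<K>) ⊇ FOLLOW(<S>) = {$, u, w}; in <F>->u <K> <F> u, <K> is followed by <F> u with FIRST {u, w}. Thus FOLLOW(<K>) = {$, u, w}.
FOLLOW(<G>): in <F>->w <G> v, <G> is followed by v with FIRST {v}; in <K>->u <G>, the suffix after <G> is empty, so FOLLOW(<G>) ⊇ FOLLOW(<K>) = {$, u, w}. Thus FOLLOW(<G>) = {$, u, v, w}.

{$, u, v, w}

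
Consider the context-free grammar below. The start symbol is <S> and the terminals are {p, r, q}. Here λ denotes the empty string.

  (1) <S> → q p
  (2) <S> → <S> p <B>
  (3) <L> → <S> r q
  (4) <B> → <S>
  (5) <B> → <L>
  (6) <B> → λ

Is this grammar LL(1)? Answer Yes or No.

FIRST(<S>) = {q}
FIRST(<L>) = {q}
FIRST(<B>) = {λ, q}
FOLLOW(<S>) = {$, p, r}
FOLLOW(<L>) = {$, p, r}
FOLLOW(<B>) = {$, p, r}
Cell M[<B>, q] receives both <B> → <S> and <B> → <L> — the grammar is not LL(1).

No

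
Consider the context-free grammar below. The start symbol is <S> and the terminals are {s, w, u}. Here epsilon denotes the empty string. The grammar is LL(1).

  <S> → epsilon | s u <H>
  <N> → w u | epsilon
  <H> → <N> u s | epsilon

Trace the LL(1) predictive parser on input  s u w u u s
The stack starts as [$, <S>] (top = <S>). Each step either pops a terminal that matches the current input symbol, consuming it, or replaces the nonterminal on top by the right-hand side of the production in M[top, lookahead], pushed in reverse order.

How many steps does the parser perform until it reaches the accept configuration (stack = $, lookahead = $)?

9

step 1: stack=$ <S>  input=s u w u u s $  — expand <S> → s u <H>
step 2: stack=$ <H> u s  input=s u w u u s $  — match s
step 3: stack=$ <H> u  input=u w u u s $  — match u
step 4: stack=$ <H>  input=w u u s $  — expand <H> → <N> u s
step 5: stack=$ s u <N>  input=w u u s $  — expand <N> → w u
step 6: stack=$ s u u w  input=w u u s $  — match w
step 7: stack=$ s u u  input=u u s $  — match u
step 8: stack=$ s u  input=u s $  — match u
step 9: stack=$ s  input=s $  — match s
Accept reached after 9 steps.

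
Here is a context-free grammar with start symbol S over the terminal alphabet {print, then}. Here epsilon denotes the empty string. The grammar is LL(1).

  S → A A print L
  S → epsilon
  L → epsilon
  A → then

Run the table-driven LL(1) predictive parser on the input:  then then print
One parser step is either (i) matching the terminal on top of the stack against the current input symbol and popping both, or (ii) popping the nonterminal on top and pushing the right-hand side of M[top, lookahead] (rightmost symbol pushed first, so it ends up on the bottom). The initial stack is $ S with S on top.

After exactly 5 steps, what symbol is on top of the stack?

step 1: stack=$ S  input=then then print $  — expand S → A A print L
step 2: stack=$ L print A A  input=then then print $  — expand A → then
step 3: stack=$ L print A then  input=then then print $  — match then
step 4: stack=$ L print A  input=then print $  — expand A → then
step 5: stack=$ L print then  input=then print $  — match then
Stack after step 5: $ L print (top = print).

print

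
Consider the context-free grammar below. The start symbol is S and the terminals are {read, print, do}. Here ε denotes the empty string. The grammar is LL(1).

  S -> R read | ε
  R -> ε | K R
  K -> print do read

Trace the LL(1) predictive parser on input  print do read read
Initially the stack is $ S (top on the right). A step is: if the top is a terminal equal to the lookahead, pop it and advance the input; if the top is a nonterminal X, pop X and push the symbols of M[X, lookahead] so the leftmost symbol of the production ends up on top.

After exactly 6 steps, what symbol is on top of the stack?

R

     Stack                   Input                 Action
  1  $ S                     print do read read $  expand S -> R read
  2  $ read R                print do read read $  expand R -> K R
  3  $ read R K              print do read read $  expand K -> print do read
  4  $ read R read do print  print do read read $  match print
  5  $ read R read do        do read read $        match do
  6  $ read R read           read read $           match read
Stack after step 6: $ read R (top = R).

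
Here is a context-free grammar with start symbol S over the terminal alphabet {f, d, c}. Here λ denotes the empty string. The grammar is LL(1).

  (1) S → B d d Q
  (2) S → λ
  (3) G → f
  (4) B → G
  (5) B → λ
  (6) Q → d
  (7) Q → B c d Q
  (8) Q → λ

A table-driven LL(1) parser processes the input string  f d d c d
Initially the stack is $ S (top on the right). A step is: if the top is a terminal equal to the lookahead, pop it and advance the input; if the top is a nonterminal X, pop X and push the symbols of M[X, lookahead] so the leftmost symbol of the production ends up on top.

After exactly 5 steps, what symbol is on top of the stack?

d

step 1: stack=$ S  input=f d d c d $  — expand S → B d d Q
step 2: stack=$ Q d d B  input=f d d c d $  — expand B → G
step 3: stack=$ Q d d G  input=f d d c d $  — expand G → f
step 4: stack=$ Q d d f  input=f d d c d $  — match f
step 5: stack=$ Q d d  input=d d c d $  — match d
Stack after step 5: $ Q d (top = d).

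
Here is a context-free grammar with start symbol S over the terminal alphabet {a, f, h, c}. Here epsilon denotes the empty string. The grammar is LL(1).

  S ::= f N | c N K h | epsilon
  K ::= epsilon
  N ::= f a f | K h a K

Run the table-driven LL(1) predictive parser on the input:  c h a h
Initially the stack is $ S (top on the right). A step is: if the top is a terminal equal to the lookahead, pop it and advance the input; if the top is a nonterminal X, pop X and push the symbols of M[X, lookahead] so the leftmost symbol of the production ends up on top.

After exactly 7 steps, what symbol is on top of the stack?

K

     Stack          Input      Action
  1  $ S            c h a h $  expand S ::= c N K h
  2  $ h K N c      c h a h $  match c
  3  $ h K N        h a h $    expand N ::= K h a K
  4  $ h K K a h K  h a h $    expand K ::= epsilon
  5  $ h K K a h    h a h $    match h
  6  $ h K K a      a h $      match a
  7  $ h K K        h $        expand K ::= epsilon
Stack after step 7: $ h K (top = K).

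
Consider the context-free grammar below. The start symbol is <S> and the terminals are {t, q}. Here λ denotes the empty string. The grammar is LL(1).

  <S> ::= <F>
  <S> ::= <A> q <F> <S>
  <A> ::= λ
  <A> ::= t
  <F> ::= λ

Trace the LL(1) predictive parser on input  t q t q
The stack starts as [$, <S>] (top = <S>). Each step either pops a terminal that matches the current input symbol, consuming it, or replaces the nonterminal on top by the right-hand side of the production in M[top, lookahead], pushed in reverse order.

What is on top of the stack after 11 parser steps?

step 1: stack=$ <S>  input=t q t q $  — expand <S> ::= <A> q <F> <S>
step 2: stack=$ <S> <F> q <A>  input=t q t q $  — expand <A> ::= t
step 3: stack=$ <S> <F> q t  input=t q t q $  — match t
step 4: stack=$ <S> <F> q  input=q t q $  — match q
step 5: stack=$ <S> <F>  input=t q $  — expand <F> ::= λ
step 6: stack=$ <S>  input=t q $  — expand <S> ::= <A> q <F> <S>
step 7: stack=$ <S> <F> q <A>  input=t q $  — expand <A> ::= t
step 8: stack=$ <S> <F> q t  input=t q $  — match t
step 9: stack=$ <S> <F> q  input=q $  — match q
step 10: stack=$ <S> <F>  input=$  — expand <F> ::= λ
step 11: stack=$ <S>  input=$  — expand <S> ::= <F>
Stack after step 11: $ <F> (top = <F>).

<F>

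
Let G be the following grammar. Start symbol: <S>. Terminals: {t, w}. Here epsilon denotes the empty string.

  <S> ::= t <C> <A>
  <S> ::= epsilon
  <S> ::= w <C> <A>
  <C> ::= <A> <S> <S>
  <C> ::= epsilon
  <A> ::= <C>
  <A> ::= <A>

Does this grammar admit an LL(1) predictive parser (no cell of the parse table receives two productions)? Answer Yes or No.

No

FIRST(<S>) = {epsilon, t, w}
FIRST(<C>) = {epsilon, t, w}
FIRST(<A>) = {epsilon, t, w}
FOLLOW(<S>) = {$, t, w}
FOLLOW(<C>) = {$, t, w}
FOLLOW(<A>) = {$, t, w}
Cell M[<A>, $] receives both <A> ::= <C> and <A> ::= <A> — the grammar is not LL(1).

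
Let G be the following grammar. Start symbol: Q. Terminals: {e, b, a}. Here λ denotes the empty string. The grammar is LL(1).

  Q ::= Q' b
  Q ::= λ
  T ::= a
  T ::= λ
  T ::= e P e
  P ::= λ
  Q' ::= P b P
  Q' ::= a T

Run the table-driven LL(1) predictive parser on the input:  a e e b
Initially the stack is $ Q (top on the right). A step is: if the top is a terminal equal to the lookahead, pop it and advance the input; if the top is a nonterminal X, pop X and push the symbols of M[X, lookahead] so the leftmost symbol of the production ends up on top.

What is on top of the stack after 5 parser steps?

P

step 1: stack=$ Q  input=a e e b $  — expand Q ::= Q' b
step 2: stack=$ b Q'  input=a e e b $  — expand Q' ::= a T
step 3: stack=$ b T a  input=a e e b $  — match a
step 4: stack=$ b T  input=e e b $  — expand T ::= e P e
step 5: stack=$ b e P e  input=e e b $  — match e
Stack after step 5: $ b e P (top = P).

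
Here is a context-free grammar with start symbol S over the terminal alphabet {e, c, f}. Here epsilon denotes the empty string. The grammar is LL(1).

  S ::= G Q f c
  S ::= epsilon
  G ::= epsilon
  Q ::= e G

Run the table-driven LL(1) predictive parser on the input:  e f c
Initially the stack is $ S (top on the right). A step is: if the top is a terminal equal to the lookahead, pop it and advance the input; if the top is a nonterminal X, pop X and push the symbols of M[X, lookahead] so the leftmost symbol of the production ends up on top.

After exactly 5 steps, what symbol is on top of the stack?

step 1: stack=$ S  input=e f c $  — expand S ::= G Q f c
step 2: stack=$ c f Q G  input=e f c $  — expand G ::= epsilon
step 3: stack=$ c f Q  input=e f c $  — expand Q ::= e G
step 4: stack=$ c f G e  input=e f c $  — match e
step 5: stack=$ c f G  input=f c $  — expand G ::= epsilon
Stack after step 5: $ c f (top = f).

f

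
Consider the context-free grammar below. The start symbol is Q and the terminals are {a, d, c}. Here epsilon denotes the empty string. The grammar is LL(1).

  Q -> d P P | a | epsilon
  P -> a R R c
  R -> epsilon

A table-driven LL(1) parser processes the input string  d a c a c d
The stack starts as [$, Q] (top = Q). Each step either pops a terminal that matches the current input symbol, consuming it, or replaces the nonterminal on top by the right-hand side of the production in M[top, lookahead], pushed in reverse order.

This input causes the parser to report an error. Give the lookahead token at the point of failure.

d

      Stack        Input          Action
   1  $ Q          d a c a c d $  expand Q -> d P P
   2  $ P P d      d a c a c d $  match d
   3  $ P P        a c a c d $    expand P -> a R R c
   4  $ P c R R a  a c a c d $    match a
   5  $ P c R R    c a c d $      expand R -> epsilon
   6  $ P c R      c a c d $      expand R -> epsilon
   7  $ P c        c a c d $      match c
   8  $ P          a c d $        expand P -> a R R c
   9  $ c R R a    a c d $        match a
  10  $ c R R      c d $          expand R -> epsilon
  11  $ c R        c d $          expand R -> epsilon
  12  $ c          c d $          match c
  13  $            d $            error: stack empty but input remains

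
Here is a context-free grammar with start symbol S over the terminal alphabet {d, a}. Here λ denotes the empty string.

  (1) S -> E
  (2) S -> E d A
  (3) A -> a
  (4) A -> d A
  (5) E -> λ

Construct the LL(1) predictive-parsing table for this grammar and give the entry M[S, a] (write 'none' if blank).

none

FIRST(A): from A->a we get {a}; from A->d A we get {d}. So FIRST(A) = {a, d}.
FIRST(E): from E->λ we get {λ}. So FIRST(E) = {λ}.
FIRST(S): from S->E we get {λ}; from S->E d A we get {d}. So FIRST(S) = {λ, d}.
FOLLOW(S) includes $ since S is the start symbol.
FOLLOW(S): S appears on no right-hand side. Thus FOLLOW(S) = {$}.
For S -> E: FIRST(E) = {λ}, so it goes in M[S, t] for t ∈ {}; since λ ∈ FIRST, also for every t ∈ FOLLOW(S) = {$}.
For S -> E d A: FIRST(E d A) = {d}, so it goes in M[S, t] for t ∈ {d}.
None of these place a production in M[S, a].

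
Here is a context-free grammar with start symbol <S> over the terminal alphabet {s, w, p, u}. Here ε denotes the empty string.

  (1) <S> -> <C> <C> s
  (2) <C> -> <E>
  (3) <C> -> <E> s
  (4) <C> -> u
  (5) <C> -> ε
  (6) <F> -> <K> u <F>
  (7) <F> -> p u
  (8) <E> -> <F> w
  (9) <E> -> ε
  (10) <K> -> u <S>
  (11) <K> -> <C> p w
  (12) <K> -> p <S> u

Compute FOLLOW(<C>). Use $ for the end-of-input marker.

{p, s, u}

FIRST(<S>): from <S>-><C> <C> s we get {p, s, u}. So FIRST(<S>) = {p, s, u}.
FIRST(<C>): from <C>-><E> we get {ε, p, s, u}; from <C>-><E> s we get {p, s, u}; from <C>->u we get {u}; from <C>->ε we get {ε}. So FIRST(<C>) = {ε, p, s, u}.
FIRST(<K>): from <K>->u <S> we get {u}; from <K>-><C> p w we get {p, s, u}; from <K>->p <S> u we get {p}. So FIRST(<K>) = {p, s, u}.
FIRST(<F>): from <F>-><K> u <F> we get {p, s, u}; from <F>->p u we get {p}. So FIRST(<F>) = {p, s, u}.
FIRST(<E>): from <E>-><F> w we get {p, s, u}; from <E>->ε we get {ε}. So FIRST(<E>) = {ε, p, s, u}.
FOLLOW(<S>) includes $ since <S> is the start symbol.
FOLLOW(<C>): in <S>-><C> <C> s (occurrence 1), <C> is followed by <C> s with FIRST {p, s, u}; in <S>-><C> <C> s (occurrence 2), <C> is followed by s with FIRST {s}; in <K>-><C> p w, <C> is followed by p w with FIRST {p}. Thus FOLLOW(<C>) = {p, s, u}.
FOLLOW(<F>): in <F>-><K> u <F>, the suffix after <F> is empty (adds nothing new); in <E>-><F> w, <F> is followed by w with FIRST {w}. Thus FOLLOW(<F>) = {w}.
FOLLOW(<E>): in <C>-><E>, the suffix after <E> is empty, so FOLLOW(<E>) ⊇ FOLLOW(<C>) = {p, s, u}; in <C>-><E> s, <E> is followed by s with FIRST {s}. Thus FOLLOW(<E>) = {p, s, u}.
FOLLOW(<K>): in <F>-><K> u <F>, <K> is followed by u <F> with FIRST {u}. Thus FOLLOW(<K>) = {u}.
FOLLOW(<S>): in <K>->u <S>, the suffix after <S> is empty, so FOLLOW(<S>) ⊇ FOLLOW(<K>) = {u}; in <K>->p <S> u, <S> is followed by u with FIRST {u}. Thus FOLLOW(<S>) = {$, u}.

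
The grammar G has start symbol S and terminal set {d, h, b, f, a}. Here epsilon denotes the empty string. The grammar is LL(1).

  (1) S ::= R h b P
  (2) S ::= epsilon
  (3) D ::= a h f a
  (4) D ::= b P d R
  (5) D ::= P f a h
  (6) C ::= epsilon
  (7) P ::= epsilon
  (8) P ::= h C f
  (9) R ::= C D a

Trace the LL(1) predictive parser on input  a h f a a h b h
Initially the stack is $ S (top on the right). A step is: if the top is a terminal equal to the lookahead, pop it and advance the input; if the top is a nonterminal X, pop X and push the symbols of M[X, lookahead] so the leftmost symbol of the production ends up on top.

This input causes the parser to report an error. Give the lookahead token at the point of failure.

step 1: stack=$ S  input=a h f a a h b h $  — expand S ::= R h b P
step 2: stack=$ P b h R  input=a h f a a h b h $  — expand R ::= C D a
step 3: stack=$ P b h a D C  input=a h f a a h b h $  — expand C ::= epsilon
step 4: stack=$ P b h a D  input=a h f a a h b h $  — expand D ::= a h f a
step 5: stack=$ P b h a a f h a  input=a h f a a h b h $  — match a
step 6: stack=$ P b h a a f h  input=h f a a h b h $  — match h
step 7: stack=$ P b h a a f  input=f a a h b h $  — match f
step 8: stack=$ P b h a a  input=a a h b h $  — match a
step 9: stack=$ P b h a  input=a h b h $  — match a
step 10: stack=$ P b h  input=h b h $  — match h
step 11: stack=$ P b  input=b h $  — match b
step 12: stack=$ P  input=h $  — expand P ::= h C f
step 13: stack=$ f C h  input=h $  — match h
step 14: stack=$ f C  input=$  — error: M[C, $] is empty

$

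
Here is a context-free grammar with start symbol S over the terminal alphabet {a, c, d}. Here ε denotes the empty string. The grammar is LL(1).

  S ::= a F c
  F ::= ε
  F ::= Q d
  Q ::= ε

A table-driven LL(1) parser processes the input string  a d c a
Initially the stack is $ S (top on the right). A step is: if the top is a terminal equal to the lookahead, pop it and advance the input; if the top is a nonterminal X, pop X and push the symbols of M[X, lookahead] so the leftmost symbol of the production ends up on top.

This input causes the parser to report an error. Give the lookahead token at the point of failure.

     Stack    Input      Action
  1  $ S      a d c a $  expand S ::= a F c
  2  $ c F a  a d c a $  match a
  3  $ c F    d c a $    expand F ::= Q d
  4  $ c d Q  d c a $    expand Q ::= ε
  5  $ c d    d c a $    match d
  6  $ c      c a $      match c
  7  $        a $        error: stack empty but input remains

a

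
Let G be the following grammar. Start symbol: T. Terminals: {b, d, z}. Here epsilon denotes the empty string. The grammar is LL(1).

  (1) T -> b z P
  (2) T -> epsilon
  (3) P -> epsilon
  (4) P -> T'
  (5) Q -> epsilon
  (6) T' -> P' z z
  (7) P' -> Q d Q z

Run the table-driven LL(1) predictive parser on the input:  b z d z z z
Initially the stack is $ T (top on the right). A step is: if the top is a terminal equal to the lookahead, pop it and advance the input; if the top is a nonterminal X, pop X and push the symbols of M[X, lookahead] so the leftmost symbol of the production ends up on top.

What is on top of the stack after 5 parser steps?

     Stack    Input          Action
  1  $ T      b z d z z z $  expand T -> b z P
  2  $ P z b  b z d z z z $  match b
  3  $ P z    z d z z z $    match z
  4  $ P      d z z z $      expand P -> T'
  5  $ T'     d z z z $      expand T' -> P' z z
Stack after step 5: $ z z P' (top = P').

P'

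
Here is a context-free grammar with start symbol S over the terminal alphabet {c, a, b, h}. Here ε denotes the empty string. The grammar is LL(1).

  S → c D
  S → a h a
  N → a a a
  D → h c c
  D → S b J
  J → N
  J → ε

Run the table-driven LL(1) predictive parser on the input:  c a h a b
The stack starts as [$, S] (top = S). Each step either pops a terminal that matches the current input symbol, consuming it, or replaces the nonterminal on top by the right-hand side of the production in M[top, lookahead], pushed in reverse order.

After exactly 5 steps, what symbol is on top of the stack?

h

     Stack        Input        Action
  1  $ S          c a h a b $  expand S → c D
  2  $ D c        c a h a b $  match c
  3  $ D          a h a b $    expand D → S b J
  4  $ J b S      a h a b $    expand S → a h a
  5  $ J b a h a  a h a b $    match a
Stack after step 5: $ J b a h (top = h).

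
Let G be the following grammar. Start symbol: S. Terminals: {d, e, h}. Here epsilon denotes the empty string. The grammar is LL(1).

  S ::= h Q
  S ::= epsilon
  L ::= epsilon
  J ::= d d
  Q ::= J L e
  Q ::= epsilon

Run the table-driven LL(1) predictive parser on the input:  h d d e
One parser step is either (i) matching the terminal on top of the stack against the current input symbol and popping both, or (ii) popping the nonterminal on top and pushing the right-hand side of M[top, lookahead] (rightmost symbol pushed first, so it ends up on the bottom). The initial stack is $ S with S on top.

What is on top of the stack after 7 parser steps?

step 1: stack=$ S  input=h d d e $  — expand S ::= h Q
step 2: stack=$ Q h  input=h d d e $  — match h
step 3: stack=$ Q  input=d d e $  — expand Q ::= J L e
step 4: stack=$ e L J  input=d d e $  — expand J ::= d d
step 5: stack=$ e L d d  input=d d e $  — match d
step 6: stack=$ e L d  input=d e $  — match d
step 7: stack=$ e L  input=e $  — expand L ::= epsilon
Stack after step 7: $ e (top = e).

e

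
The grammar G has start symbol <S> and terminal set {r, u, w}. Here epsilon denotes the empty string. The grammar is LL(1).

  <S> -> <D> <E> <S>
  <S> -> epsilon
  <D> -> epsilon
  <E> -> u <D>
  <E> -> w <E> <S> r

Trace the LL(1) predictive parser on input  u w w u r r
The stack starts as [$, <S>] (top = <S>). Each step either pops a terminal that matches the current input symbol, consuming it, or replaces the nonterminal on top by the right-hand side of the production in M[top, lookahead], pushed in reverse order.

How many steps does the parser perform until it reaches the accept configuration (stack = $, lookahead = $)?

19

step 1: stack=$ <S>  input=u w w u r r $  — expand <S> -> <D> <E> <S>
step 2: stack=$ <S> <E> <D>  input=u w w u r r $  — expand <D> -> epsilon
step 3: stack=$ <S> <E>  input=u w w u r r $  — expand <E> -> u <D>
step 4: stack=$ <S> <D> u  input=u w w u r r $  — match u
step 5: stack=$ <S> <D>  input=w w u r r $  — expand <D> -> epsilon
step 6: stack=$ <S>  input=w w u r r $  — expand <S> -> <D> <E> <S>
step 7: stack=$ <S> <E> <D>  input=w w u r r $  — expand <D> -> epsilon
step 8: stack=$ <S> <E>  input=w w u r r $  — expand <E> -> w <E> <S> r
step 9: stack=$ <S> r <S> <E> w  input=w w u r r $  — match w
step 10: stack=$ <S> r <S> <E>  input=w u r r $  — expand <E> -> w <E> <S> r
step 11: stack=$ <S> r <S> r <S> <E> w  input=w u r r $  — match w
step 12: stack=$ <S> r <S> r <S> <E>  input=u r r $  — expand <E> -> u <D>
step 13: stack=$ <S> r <S> r <S> <D> u  input=u r r $  — match u
step 14: stack=$ <S> r <S> r <S> <D>  input=r r $  — expand <D> -> epsilon
step 15: stack=$ <S> r <S> r <S>  input=r r $  — expand <S> -> epsilon
step 16: stack=$ <S> r <S> r  input=r r $  — match r
step 17: stack=$ <S> r <S>  input=r $  — expand <S> -> epsilon
step 18: stack=$ <S> r  input=r $  — match r
step 19: stack=$ <S>  input=$  — expand <S> -> epsilon
Accept reached after 19 steps.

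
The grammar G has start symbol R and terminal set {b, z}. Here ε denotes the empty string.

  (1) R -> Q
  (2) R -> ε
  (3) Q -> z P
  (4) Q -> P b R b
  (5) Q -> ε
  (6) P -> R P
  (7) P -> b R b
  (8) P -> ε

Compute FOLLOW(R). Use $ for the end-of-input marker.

{$, b, z}

FIRST(R) = {ε, b, z}  (via Q)
FIRST(P) = {ε, b, z}  (via R P)
FIRST(Q) = {ε, b, z}  (via P b R b)
FOLLOW(R) includes $ since R is the start symbol.
FOLLOW(R): in Q->P b R b, R is followed by b with FIRST {b}; in P->R P, R is followed by P with FIRST {ε, b, z}; in P->R P, the suffix after R is nullable, so FOLLOW(R) ⊇ FOLLOW(P) = {$, b, z}; in P->b R b, R is followed by b with FIRST {b}. Thus FOLLOW(R) = {$, b, z}.
FOLLOW(Q): in R->Q, the suffix after Q is empty, so FOLLOW(Q) ⊇ FOLLOW(R) = {$, b, z}. Thus FOLLOW(Q) = {$, b, z}.
FOLLOW(P): in Q->z P, the suffix after P is empty, so FOLLOW(P) ⊇ FOLLOW(Q) = {$, b, z}; in Q->P b R b, P is followed by b R b with FIRST {b}; in P->R P, the suffix after P is empty (adds nothing new). Thus FOLLOW(P) = {$, b, z}.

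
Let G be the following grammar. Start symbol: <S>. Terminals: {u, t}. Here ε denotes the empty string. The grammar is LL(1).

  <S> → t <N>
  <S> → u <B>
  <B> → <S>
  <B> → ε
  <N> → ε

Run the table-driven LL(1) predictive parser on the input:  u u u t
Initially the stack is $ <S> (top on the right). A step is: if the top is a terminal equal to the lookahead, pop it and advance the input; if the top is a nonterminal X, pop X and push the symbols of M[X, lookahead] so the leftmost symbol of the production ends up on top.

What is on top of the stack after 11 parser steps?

<N>

      Stack    Input      Action
   1  $ <S>    u u u t $  expand <S> → u <B>
   2  $ <B> u  u u u t $  match u
   3  $ <B>    u u t $    expand <B> → <S>
   4  $ <S>    u u t $    expand <S> → u <B>
   5  $ <B> u  u u t $    match u
   6  $ <B>    u t $      expand <B> → <S>
   7  $ <S>    u t $      expand <S> → u <B>
   8  $ <B> u  u t $      match u
   9  $ <B>    t $        expand <B> → <S>
  10  $ <S>    t $        expand <S> → t <N>
  11  $ <N> t  t $        match t
Stack after step 11: $ <N> (top = <N>).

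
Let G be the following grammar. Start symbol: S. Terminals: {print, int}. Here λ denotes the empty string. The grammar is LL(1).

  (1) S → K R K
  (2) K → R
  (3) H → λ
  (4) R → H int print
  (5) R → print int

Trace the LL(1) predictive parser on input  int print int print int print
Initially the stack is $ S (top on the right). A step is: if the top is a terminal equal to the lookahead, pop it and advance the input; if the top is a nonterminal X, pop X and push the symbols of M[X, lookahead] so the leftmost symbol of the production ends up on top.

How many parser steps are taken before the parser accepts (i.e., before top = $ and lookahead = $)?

15

      Stack              Input                            Action
   1  $ S                int print int print int print $  expand S → K R K
   2  $ K R K            int print int print int print $  expand K → R
   3  $ K R R            int print int print int print $  expand R → H int print
   4  $ K R print int H  int print int print int print $  expand H → λ
   5  $ K R print int    int print int print int print $  match int
   6  $ K R print        print int print int print $      match print
   7  $ K R              int print int print $            expand R → H int print
   8  $ K print int H    int print int print $            expand H → λ
   9  $ K print int      int print int print $            match int
  10  $ K print          print int print $                match print
  11  $ K                int print $                      expand K → R
  12  $ R                int print $                      expand R → H int print
  13  $ print int H      int print $                      expand H → λ
  14  $ print int        int print $                      match int
  15  $ print            print $                          match print
Accept reached after 15 steps.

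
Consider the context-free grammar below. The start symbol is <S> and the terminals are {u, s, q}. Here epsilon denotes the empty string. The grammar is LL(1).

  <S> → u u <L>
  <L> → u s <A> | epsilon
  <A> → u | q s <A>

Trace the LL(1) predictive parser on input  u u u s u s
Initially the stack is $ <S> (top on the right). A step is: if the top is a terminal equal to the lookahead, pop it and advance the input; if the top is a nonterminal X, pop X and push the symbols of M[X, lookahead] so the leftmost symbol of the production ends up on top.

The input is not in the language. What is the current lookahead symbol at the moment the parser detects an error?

     Stack      Input          Action
  1  $ <S>      u u u s u s $  expand <S> → u u <L>
  2  $ <L> u u  u u u s u s $  match u
  3  $ <L> u    u u s u s $    match u
  4  $ <L>      u s u s $      expand <L> → u s <A>
  5  $ <A> s u  u s u s $      match u
  6  $ <A> s    s u s $        match s
  7  $ <A>      u s $          expand <A> → u
  8  $ u        u s $          match u
  9  $          s $            error: stack empty but input remains

s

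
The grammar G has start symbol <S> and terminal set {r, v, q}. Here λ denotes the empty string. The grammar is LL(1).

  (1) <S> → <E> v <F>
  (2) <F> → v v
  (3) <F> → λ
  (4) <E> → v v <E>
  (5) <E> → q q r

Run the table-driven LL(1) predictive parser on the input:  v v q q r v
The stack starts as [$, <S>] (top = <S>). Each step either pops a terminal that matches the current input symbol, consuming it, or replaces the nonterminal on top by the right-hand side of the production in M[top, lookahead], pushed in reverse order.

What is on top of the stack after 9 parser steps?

     Stack            Input          Action
  1  $ <S>            v v q q r v $  expand <S> → <E> v <F>
  2  $ <F> v <E>      v v q q r v $  expand <E> → v v <E>
  3  $ <F> v <E> v v  v v q q r v $  match v
  4  $ <F> v <E> v    v q q r v $    match v
  5  $ <F> v <E>      q q r v $      expand <E> → q q r
  6  $ <F> v r q q    q q r v $      match q
  7  $ <F> v r q      q r v $        match q
  8  $ <F> v r        r v $          match r
  9  $ <F> v          v $            match v
Stack after step 9: $ <F> (top = <F>).

<F>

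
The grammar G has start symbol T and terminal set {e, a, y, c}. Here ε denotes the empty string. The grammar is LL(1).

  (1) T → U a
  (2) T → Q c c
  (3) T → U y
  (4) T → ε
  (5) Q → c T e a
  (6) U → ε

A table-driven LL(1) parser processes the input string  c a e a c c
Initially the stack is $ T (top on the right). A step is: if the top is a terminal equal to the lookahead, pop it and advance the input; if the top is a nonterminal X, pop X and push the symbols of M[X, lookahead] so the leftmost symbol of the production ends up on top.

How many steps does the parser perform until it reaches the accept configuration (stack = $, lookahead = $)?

10

      Stack          Input          Action
   1  $ T            c a e a c c $  expand T → Q c c
   2  $ c c Q        c a e a c c $  expand Q → c T e a
   3  $ c c a e T c  c a e a c c $  match c
   4  $ c c a e T    a e a c c $    expand T → U a
   5  $ c c a e a U  a e a c c $    expand U → ε
   6  $ c c a e a    a e a c c $    match a
   7  $ c c a e      e a c c $      match e
   8  $ c c a        a c c $        match a
   9  $ c c          c c $          match c
  10  $ c            c $            match c
Accept reached after 10 steps.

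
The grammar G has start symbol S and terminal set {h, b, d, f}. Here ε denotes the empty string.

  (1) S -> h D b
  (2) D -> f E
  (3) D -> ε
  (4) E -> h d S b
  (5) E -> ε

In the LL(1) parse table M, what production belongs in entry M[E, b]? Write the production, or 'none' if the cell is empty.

FIRST(S) = {h}
FIRST(D) = {ε, f}
FIRST(E) = {ε, h}
FOLLOW(S) includes $ since S is the start symbol.
FOLLOW(D): in S->h D b, D is followed by b with FIRST {b}. Thus FOLLOW(D) = {b}.
FOLLOW(E): in D->f E, the suffix after E is empty, so FOLLOW(E) ⊇ FOLLOW(D) = {b}. Thus FOLLOW(E) = {b}.
For E -> h d S b: FIRST(h d S b) = {h}, so it goes in M[E, t] for t ∈ {h}.
For E -> ε: FIRST(ε) = {ε}, so it goes in M[E, t] for t ∈ {}; since ε ∈ FIRST, also for every t ∈ FOLLOW(E) = {b}.

E -> ε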